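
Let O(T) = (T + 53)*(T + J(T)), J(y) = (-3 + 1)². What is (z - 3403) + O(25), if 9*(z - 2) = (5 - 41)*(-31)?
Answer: -1015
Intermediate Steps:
J(y) = 4 (J(y) = (-2)² = 4)
z = 126 (z = 2 + ((5 - 41)*(-31))/9 = 2 + (-36*(-31))/9 = 2 + (⅑)*1116 = 2 + 124 = 126)
O(T) = (4 + T)*(53 + T) (O(T) = (T + 53)*(T + 4) = (53 + T)*(4 + T) = (4 + T)*(53 + T))
(z - 3403) + O(25) = (126 - 3403) + (212 + 25² + 57*25) = -3277 + (212 + 625 + 1425) = -3277 + 2262 = -1015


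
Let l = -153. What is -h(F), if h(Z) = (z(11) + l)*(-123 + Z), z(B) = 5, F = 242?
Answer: 17612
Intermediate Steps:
h(Z) = 18204 - 148*Z (h(Z) = (5 - 153)*(-123 + Z) = -148*(-123 + Z) = 18204 - 148*Z)
-h(F) = -(18204 - 148*242) = -(18204 - 35816) = -1*(-17612) = 17612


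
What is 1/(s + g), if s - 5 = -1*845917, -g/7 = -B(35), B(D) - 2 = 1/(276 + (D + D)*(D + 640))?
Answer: -47526/40202148341 ≈ -1.1822e-6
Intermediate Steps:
B(D) = 2 + 1/(276 + 2*D*(640 + D)) (B(D) = 2 + 1/(276 + (D + D)*(D + 640)) = 2 + 1/(276 + (2*D)*(640 + D)) = 2 + 1/(276 + 2*D*(640 + D)))
g = 665371/47526 (g = -(-7)*(553 + 4*35² + 2560*35)/(2*(138 + 35² + 640*35)) = -(-7)*(553 + 4*1225 + 89600)/(2*(138 + 1225 + 22400)) = -(-7)*(½)*(553 + 4900 + 89600)/23763 = -(-7)*(½)*(1/23763)*95053 = -(-7)*95053/47526 = -7*(-95053/47526) = 665371/47526 ≈ 14.000)
s = -845912 (s = 5 - 1*845917 = 5 - 845917 = -845912)
1/(s + g) = 1/(-845912 + 665371/47526) = 1/(-40202148341/47526) = -47526/40202148341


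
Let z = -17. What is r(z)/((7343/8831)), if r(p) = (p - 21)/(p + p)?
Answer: 167789/124831 ≈ 1.3441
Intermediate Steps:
r(p) = (-21 + p)/(2*p) (r(p) = (-21 + p)/((2*p)) = (-21 + p)*(1/(2*p)) = (-21 + p)/(2*p))
r(z)/((7343/8831)) = ((½)*(-21 - 17)/(-17))/((7343/8831)) = ((½)*(-1/17)*(-38))/((7343*(1/8831))) = 19/(17*(7343/8831)) = (19/17)*(8831/7343) = 167789/124831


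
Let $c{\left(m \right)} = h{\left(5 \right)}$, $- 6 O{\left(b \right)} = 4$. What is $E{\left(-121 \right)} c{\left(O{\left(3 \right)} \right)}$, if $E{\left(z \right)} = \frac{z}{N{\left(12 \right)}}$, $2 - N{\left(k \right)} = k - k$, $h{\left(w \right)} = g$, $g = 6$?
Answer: $-363$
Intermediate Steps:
$h{\left(w \right)} = 6$
$O{\left(b \right)} = - \frac{2}{3}$ ($O{\left(b \right)} = \left(- \frac{1}{6}\right) 4 = - \frac{2}{3}$)
$c{\left(m \right)} = 6$
$N{\left(k \right)} = 2$ ($N{\left(k \right)} = 2 - \left(k - k\right) = 2 - 0 = 2 + 0 = 2$)
$E{\left(z \right)} = \frac{z}{2}$
$E{\left(-121 \right)} c{\left(O{\left(3 \right)} \right)} = \frac{1}{2} \left(-121\right) 6 = \left(- \frac{121}{2}\right) 6 = -363$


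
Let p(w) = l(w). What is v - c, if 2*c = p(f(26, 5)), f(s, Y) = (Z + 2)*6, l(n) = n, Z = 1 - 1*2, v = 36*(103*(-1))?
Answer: -3711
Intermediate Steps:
v = -3708 (v = 36*(-103) = -3708)
Z = -1 (Z = 1 - 2 = -1)
f(s, Y) = 6 (f(s, Y) = (-1 + 2)*6 = 1*6 = 6)
p(w) = w
c = 3 (c = (1/2)*6 = 3)
v - c = -3708 - 1*3 = -3708 - 3 = -3711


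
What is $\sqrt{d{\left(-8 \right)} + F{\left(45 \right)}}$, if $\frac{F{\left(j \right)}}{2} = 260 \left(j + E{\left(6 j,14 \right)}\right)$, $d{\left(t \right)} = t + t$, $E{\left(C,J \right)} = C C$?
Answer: $2 \sqrt{9482846} \approx 6158.8$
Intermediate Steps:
$E{\left(C,J \right)} = C^{2}$
$d{\left(t \right)} = 2 t$
$F{\left(j \right)} = 520 j + 18720 j^{2}$ ($F{\left(j \right)} = 2 \cdot 260 \left(j + \left(6 j\right)^{2}\right) = 2 \cdot 260 \left(j + 36 j^{2}\right) = 2 \left(260 j + 9360 j^{2}\right) = 520 j + 18720 j^{2}$)
$\sqrt{d{\left(-8 \right)} + F{\left(45 \right)}} = \sqrt{2 \left(-8\right) + 520 \cdot 45 \left(1 + 36 \cdot 45\right)} = \sqrt{-16 + 520 \cdot 45 \left(1 + 1620\right)} = \sqrt{-16 + 520 \cdot 45 \cdot 1621} = \sqrt{-16 + 37931400} = \sqrt{37931384} = 2 \sqrt{9482846}$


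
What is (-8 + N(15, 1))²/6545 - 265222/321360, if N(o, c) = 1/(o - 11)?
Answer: -343315261/420660240 ≈ -0.81613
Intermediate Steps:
N(o, c) = 1/(-11 + o)
(-8 + N(15, 1))²/6545 - 265222/321360 = (-8 + 1/(-11 + 15))²/6545 - 265222/321360 = (-8 + 1/4)²*(1/6545) - 265222*1/321360 = (-8 + ¼)²*(1/6545) - 132611/160680 = (-31/4)²*(1/6545) - 132611/160680 = (961/16)*(1/6545) - 132611/160680 = 961/104720 - 132611/160680 = -343315261/420660240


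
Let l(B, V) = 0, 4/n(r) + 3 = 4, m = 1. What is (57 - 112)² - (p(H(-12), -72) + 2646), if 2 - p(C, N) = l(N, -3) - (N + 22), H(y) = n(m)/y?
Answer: 427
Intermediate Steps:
n(r) = 4 (n(r) = 4/(-3 + 4) = 4/1 = 4*1 = 4)
H(y) = 4/y
p(C, N) = 24 + N (p(C, N) = 2 - (0 - (N + 22)) = 2 - (0 - (22 + N)) = 2 - (0 + (-22 - N)) = 2 - (-22 - N) = 2 + (22 + N) = 24 + N)
(57 - 112)² - (p(H(-12), -72) + 2646) = (57 - 112)² - ((24 - 72) + 2646) = (-55)² - (-48 + 2646) = 3025 - 1*2598 = 3025 - 2598 = 427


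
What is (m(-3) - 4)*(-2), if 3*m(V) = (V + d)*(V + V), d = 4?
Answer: 12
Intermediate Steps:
m(V) = 2*V*(4 + V)/3 (m(V) = ((V + 4)*(V + V))/3 = ((4 + V)*(2*V))/3 = (2*V*(4 + V))/3 = 2*V*(4 + V)/3)
(m(-3) - 4)*(-2) = ((⅔)*(-3)*(4 - 3) - 4)*(-2) = ((⅔)*(-3)*1 - 4)*(-2) = (-2 - 4)*(-2) = -6*(-2) = 12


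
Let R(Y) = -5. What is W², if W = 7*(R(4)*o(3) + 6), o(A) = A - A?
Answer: 1764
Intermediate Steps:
o(A) = 0
W = 42 (W = 7*(-5*0 + 6) = 7*(0 + 6) = 7*6 = 42)
W² = 42² = 1764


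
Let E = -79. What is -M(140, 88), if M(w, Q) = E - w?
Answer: 219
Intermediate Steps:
M(w, Q) = -79 - w
-M(140, 88) = -(-79 - 1*140) = -(-79 - 140) = -1*(-219) = 219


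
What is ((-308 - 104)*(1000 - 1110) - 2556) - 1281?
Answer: 41483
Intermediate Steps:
((-308 - 104)*(1000 - 1110) - 2556) - 1281 = (-412*(-110) - 2556) - 1281 = (45320 - 2556) - 1281 = 42764 - 1281 = 41483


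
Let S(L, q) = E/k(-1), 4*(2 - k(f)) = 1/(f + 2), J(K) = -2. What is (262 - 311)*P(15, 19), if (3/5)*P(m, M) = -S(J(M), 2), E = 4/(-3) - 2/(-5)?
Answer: -392/9 ≈ -43.556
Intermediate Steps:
E = -14/15 (E = 4*(-⅓) - 2*(-⅕) = -4/3 + ⅖ = -14/15 ≈ -0.93333)
k(f) = 2 - 1/(4*(2 + f)) (k(f) = 2 - 1/(4*(f + 2)) = 2 - 1/(4*(2 + f)))
S(L, q) = -8/15 (S(L, q) = -14*4*(2 - 1)/(15 + 8*(-1))/15 = -14*4/(15 - 8)/15 = -14/(15*((¼)*1*7)) = -14/(15*7/4) = -14/15*4/7 = -8/15)
P(m, M) = 8/9 (P(m, M) = 5*(-1*(-8/15))/3 = (5/3)*(8/15) = 8/9)
(262 - 311)*P(15, 19) = (262 - 311)*(8/9) = -49*8/9 = -392/9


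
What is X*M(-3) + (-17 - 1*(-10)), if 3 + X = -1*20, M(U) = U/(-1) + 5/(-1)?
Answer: 39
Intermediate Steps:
M(U) = -5 - U (M(U) = U*(-1) + 5*(-1) = -U - 5 = -5 - U)
X = -23 (X = -3 - 1*20 = -3 - 20 = -23)
X*M(-3) + (-17 - 1*(-10)) = -23*(-5 - 1*(-3)) + (-17 - 1*(-10)) = -23*(-5 + 3) + (-17 + 10) = -23*(-2) - 7 = 46 - 7 = 39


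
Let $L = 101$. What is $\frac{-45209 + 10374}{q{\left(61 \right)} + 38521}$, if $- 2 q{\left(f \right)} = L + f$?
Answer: $- \frac{6967}{7688} \approx -0.90622$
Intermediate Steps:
$q{\left(f \right)} = - \frac{101}{2} - \frac{f}{2}$ ($q{\left(f \right)} = - \frac{101 + f}{2} = - \frac{101}{2} - \frac{f}{2}$)
$\frac{-45209 + 10374}{q{\left(61 \right)} + 38521} = \frac{-45209 + 10374}{\left(- \frac{101}{2} - \frac{61}{2}\right) + 38521} = - \frac{34835}{\left(- \frac{101}{2} - \frac{61}{2}\right) + 38521} = - \frac{34835}{-81 + 38521} = - \frac{34835}{38440} = \left(-34835\right) \frac{1}{38440} = - \frac{6967}{7688}$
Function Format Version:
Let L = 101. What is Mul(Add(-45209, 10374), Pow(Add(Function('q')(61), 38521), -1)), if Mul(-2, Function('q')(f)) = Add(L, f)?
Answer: Rational(-6967, 7688) ≈ -0.90622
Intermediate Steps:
Function('q')(f) = Add(Rational(-101, 2), Mul(Rational(-1, 2), f)) (Function('q')(f) = Mul(Rational(-1, 2), Add(101, f)) = Add(Rational(-101, 2), Mul(Rational(-1, 2), f)))
Mul(Add(-45209, 10374), Pow(Add(Function('q')(61), 38521), -1)) = Mul(Add(-45209, 10374), Pow(Add(Add(Rational(-101, 2), Mul(Rational(-1, 2), 61)), 38521), -1)) = Mul(-34835, Pow(Add(Add(Rational(-101, 2), Rational(-61, 2)), 38521), -1)) = Mul(-34835, Pow(Add(-81, 38521), -1)) = Mul(-34835, Pow(38440, -1)) = Mul(-34835, Rational(1, 38440)) = Rational(-6967, 7688)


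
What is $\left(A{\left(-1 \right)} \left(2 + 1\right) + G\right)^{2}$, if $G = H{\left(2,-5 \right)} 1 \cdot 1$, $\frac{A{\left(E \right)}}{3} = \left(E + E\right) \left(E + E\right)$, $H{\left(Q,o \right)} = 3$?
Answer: $1521$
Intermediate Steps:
$A{\left(E \right)} = 12 E^{2}$ ($A{\left(E \right)} = 3 \left(E + E\right) \left(E + E\right) = 3 \cdot 2 E 2 E = 3 \cdot 4 E^{2} = 12 E^{2}$)
$G = 3$ ($G = 3 \cdot 1 \cdot 1 = 3 \cdot 1 = 3$)
$\left(A{\left(-1 \right)} \left(2 + 1\right) + G\right)^{2} = \left(12 \left(-1\right)^{2} \left(2 + 1\right) + 3\right)^{2} = \left(12 \cdot 1 \cdot 3 + 3\right)^{2} = \left(12 \cdot 3 + 3\right)^{2} = \left(36 + 3\right)^{2} = 39^{2} = 1521$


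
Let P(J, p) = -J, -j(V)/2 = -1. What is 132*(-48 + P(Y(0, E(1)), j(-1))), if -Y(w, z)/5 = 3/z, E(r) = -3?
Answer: -6996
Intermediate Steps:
j(V) = 2 (j(V) = -2*(-1) = 2)
Y(w, z) = -15/z
132*(-48 + P(Y(0, E(1)), j(-1))) = 132*(-48 - (-15)/(-3)) = 132*(-48 - (-15)*(-1)/3) = 132*(-48 - 1*5) = 132*(-48 - 5) = 132*(-53) = -6996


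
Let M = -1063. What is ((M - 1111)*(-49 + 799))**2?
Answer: 2658530250000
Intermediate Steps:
((M - 1111)*(-49 + 799))**2 = ((-1063 - 1111)*(-49 + 799))**2 = (-2174*750)**2 = (-1630500)**2 = 2658530250000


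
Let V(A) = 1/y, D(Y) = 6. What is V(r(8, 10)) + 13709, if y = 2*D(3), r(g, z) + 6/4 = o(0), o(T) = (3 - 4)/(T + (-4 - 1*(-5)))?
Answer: 164509/12 ≈ 13709.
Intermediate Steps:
o(T) = -1/(1 + T) (o(T) = -1/(T + (-4 + 5)) = -1/(T + 1) = -1/(1 + T))
r(g, z) = -5/2 (r(g, z) = -3/2 - 1/(1 + 0) = -3/2 - 1/1 = -3/2 - 1*1 = -3/2 - 1 = -5/2)
y = 12 (y = 2*6 = 12)
V(A) = 1/12
V(r(8, 10)) + 13709 = 1/12 + 13709 = 164509/12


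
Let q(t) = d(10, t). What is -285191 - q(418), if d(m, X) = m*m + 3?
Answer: -285294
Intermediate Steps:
d(m, X) = 3 + m**2 (d(m, X) = m**2 + 3 = 3 + m**2)
q(t) = 103 (q(t) = 3 + 10**2 = 3 + 100 = 103)
-285191 - q(418) = -285191 - 1*103 = -285191 - 103 = -285294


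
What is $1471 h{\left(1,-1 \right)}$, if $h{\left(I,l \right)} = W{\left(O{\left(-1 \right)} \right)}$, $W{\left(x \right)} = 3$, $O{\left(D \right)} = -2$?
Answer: $4413$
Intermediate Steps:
$h{\left(I,l \right)} = 3$
$1471 h{\left(1,-1 \right)} = 1471 \cdot 3 = 4413$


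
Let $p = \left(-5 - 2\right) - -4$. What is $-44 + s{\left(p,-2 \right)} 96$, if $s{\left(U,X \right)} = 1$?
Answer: $52$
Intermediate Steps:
$p = -3$ ($p = -7 + 4 = -3$)
$-44 + s{\left(p,-2 \right)} 96 = -44 + 1 \cdot 96 = -44 + 96 = 52$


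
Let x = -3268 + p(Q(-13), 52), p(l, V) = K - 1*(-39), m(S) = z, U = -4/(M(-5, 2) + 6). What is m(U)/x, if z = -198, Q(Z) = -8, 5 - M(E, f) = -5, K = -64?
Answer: 198/3293 ≈ 0.060128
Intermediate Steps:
M(E, f) = 10 (M(E, f) = 5 - 1*(-5) = 5 + 5 = 10)
U = -¼ (U = -4/(10 + 6) = -4/16 = -4*1/16 = -¼ ≈ -0.25000)
m(S) = -198
p(l, V) = -25 (p(l, V) = -64 - 1*(-39) = -64 + 39 = -25)
x = -3293 (x = -3268 - 25 = -3293)
m(U)/x = -198/(-3293) = -198*(-1/3293) = 198/3293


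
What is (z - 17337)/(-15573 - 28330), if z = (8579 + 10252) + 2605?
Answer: -4099/43903 ≈ -0.093365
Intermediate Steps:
z = 21436 (z = 18831 + 2605 = 21436)
(z - 17337)/(-15573 - 28330) = (21436 - 17337)/(-15573 - 28330) = 4099/(-43903) = 4099*(-1/43903) = -4099/43903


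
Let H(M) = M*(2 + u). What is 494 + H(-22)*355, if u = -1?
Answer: -7316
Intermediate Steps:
H(M) = M (H(M) = M*(2 - 1) = M*1 = M)
494 + H(-22)*355 = 494 - 22*355 = 494 - 7810 = -7316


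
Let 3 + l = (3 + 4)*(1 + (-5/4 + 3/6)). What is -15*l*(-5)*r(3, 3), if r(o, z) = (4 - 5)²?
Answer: -375/4 ≈ -93.750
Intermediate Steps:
r(o, z) = 1 (r(o, z) = (-1)² = 1)
l = -5/4 (l = -3 + (3 + 4)*(1 + (-5/4 + 3/6)) = -3 + 7*(1 + (-5*¼ + 3*(⅙))) = -3 + 7*(1 + (-5/4 + ½)) = -3 + 7*(1 - ¾) = -3 + 7*(¼) = -3 + 7/4 = -5/4 ≈ -1.2500)
-15*l*(-5)*r(3, 3) = -15*(-5/4*(-5)) = -375/4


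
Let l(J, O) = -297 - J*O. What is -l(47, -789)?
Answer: -36786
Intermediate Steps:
l(J, O) = -297 - J*O
-l(47, -789) = -(-297 - 1*47*(-789)) = -(-297 + 37083) = -1*36786 = -36786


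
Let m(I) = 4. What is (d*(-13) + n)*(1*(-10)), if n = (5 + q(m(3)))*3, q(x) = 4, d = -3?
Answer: -660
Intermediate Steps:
n = 27 (n = (5 + 4)*3 = 9*3 = 27)
(d*(-13) + n)*(1*(-10)) = (-3*(-13) + 27)*(1*(-10)) = (39 + 27)*(-10) = 66*(-10) = -660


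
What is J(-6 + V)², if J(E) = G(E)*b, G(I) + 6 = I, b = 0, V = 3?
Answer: 0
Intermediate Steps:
G(I) = -6 + I
J(E) = 0 (J(E) = (-6 + E)*0 = 0)
J(-6 + V)² = 0² = 0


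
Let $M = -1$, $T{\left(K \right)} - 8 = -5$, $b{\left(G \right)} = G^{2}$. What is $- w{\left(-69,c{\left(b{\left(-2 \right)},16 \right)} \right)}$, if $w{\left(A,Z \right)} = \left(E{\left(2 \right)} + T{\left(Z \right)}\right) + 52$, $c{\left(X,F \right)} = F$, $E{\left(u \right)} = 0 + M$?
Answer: $-54$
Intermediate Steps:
$T{\left(K \right)} = 3$ ($T{\left(K \right)} = 8 - 5 = 3$)
$E{\left(u \right)} = -1$ ($E{\left(u \right)} = 0 - 1 = -1$)
$w{\left(A,Z \right)} = 54$ ($w{\left(A,Z \right)} = \left(-1 + 3\right) + 52 = 2 + 52 = 54$)
$- w{\left(-69,c{\left(b{\left(-2 \right)},16 \right)} \right)} = \left(-1\right) 54 = -54$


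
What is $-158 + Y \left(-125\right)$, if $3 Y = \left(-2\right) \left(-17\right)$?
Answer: $- \frac{4724}{3} \approx -1574.7$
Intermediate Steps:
$Y = \frac{34}{3}$ ($Y = \frac{\left(-2\right) \left(-17\right)}{3} = \frac{1}{3} \cdot 34 = \frac{34}{3} \approx 11.333$)
$-158 + Y \left(-125\right) = -158 + \frac{34}{3} \left(-125\right) = -158 - \frac{4250}{3} = - \frac{4724}{3}$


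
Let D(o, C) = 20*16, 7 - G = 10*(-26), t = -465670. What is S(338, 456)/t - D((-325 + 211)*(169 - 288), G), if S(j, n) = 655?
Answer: -29803011/93134 ≈ -320.00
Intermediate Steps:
G = 267 (G = 7 - 10*(-26) = 7 - 1*(-260) = 7 + 260 = 267)
D(o, C) = 320
S(338, 456)/t - D((-325 + 211)*(169 - 288), G) = 655/(-465670) - 1*320 = 655*(-1/465670) - 320 = -131/93134 - 320 = -29803011/93134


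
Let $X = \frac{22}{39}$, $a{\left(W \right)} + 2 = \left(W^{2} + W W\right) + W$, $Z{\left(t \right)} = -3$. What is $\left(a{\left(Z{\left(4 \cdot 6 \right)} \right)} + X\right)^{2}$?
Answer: $\frac{279841}{1521} \approx 183.98$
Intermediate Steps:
$a{\left(W \right)} = -2 + W + 2 W^{2}$ ($a{\left(W \right)} = -2 + \left(\left(W^{2} + W W\right) + W\right) = -2 + \left(\left(W^{2} + W^{2}\right) + W\right) = -2 + \left(2 W^{2} + W\right) = -2 + \left(W + 2 W^{2}\right) = -2 + W + 2 W^{2}$)
$X = \frac{22}{39}$ ($X = 22 \cdot \frac{1}{39} = \frac{22}{39} \approx 0.5641$)
$\left(a{\left(Z{\left(4 \cdot 6 \right)} \right)} + X\right)^{2} = \left(\left(-2 - 3 + 2 \left(-3\right)^{2}\right) + \frac{22}{39}\right)^{2} = \left(\left(-2 - 3 + 2 \cdot 9\right) + \frac{22}{39}\right)^{2} = \left(\left(-2 - 3 + 18\right) + \frac{22}{39}\right)^{2} = \left(13 + \frac{22}{39}\right)^{2} = \left(\frac{529}{39}\right)^{2} = \frac{279841}{1521}$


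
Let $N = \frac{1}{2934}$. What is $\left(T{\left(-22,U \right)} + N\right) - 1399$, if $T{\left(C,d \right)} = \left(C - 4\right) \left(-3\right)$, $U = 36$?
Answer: $- \frac{3875813}{2934} \approx -1321.0$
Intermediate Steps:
$T{\left(C,d \right)} = 12 - 3 C$ ($T{\left(C,d \right)} = \left(-4 + C\right) \left(-3\right) = 12 - 3 C$)
$N = \frac{1}{2934} \approx 0.00034083$
$\left(T{\left(-22,U \right)} + N\right) - 1399 = \left(\left(12 - -66\right) + \frac{1}{2934}\right) - 1399 = \left(\left(12 + 66\right) + \frac{1}{2934}\right) - 1399 = \left(78 + \frac{1}{2934}\right) - 1399 = \frac{228853}{2934} - 1399 = - \frac{3875813}{2934}$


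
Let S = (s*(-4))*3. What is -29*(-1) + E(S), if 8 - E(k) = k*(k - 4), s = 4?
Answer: -2459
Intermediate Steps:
S = -48 (S = (4*(-4))*3 = -16*3 = -48)
E(k) = 8 - k*(-4 + k) (E(k) = 8 - k*(k - 4) = 8 - k*(-4 + k))
-29*(-1) + E(S) = -29*(-1) + (8 - 1*(-48)² + 4*(-48)) = 29 + (8 - 1*2304 - 192) = 29 + (8 - 2304 - 192) = 29 - 2488 = -2459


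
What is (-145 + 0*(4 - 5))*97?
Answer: -14065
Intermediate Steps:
(-145 + 0*(4 - 5))*97 = (-145 + 0*(-1))*97 = (-145 + 0)*97 = -145*97 = -14065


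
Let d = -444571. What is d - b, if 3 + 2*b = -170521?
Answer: -359309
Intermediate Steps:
b = -85262 (b = -3/2 + (1/2)*(-170521) = -3/2 - 170521/2 = -85262)
d - b = -444571 - 1*(-85262) = -444571 + 85262 = -359309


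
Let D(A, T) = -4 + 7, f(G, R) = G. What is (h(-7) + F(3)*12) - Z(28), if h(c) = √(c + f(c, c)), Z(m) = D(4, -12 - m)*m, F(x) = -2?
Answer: -108 + I*√14 ≈ -108.0 + 3.7417*I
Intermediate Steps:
D(A, T) = 3
Z(m) = 3*m
h(c) = √2*√c (h(c) = √(c + c) = √(2*c) = √2*√c)
(h(-7) + F(3)*12) - Z(28) = (√2*√(-7) - 2*12) - 3*28 = (√2*(I*√7) - 24) - 1*84 = (I*√14 - 24) - 84 = (-24 + I*√14) - 84 = -108 + I*√14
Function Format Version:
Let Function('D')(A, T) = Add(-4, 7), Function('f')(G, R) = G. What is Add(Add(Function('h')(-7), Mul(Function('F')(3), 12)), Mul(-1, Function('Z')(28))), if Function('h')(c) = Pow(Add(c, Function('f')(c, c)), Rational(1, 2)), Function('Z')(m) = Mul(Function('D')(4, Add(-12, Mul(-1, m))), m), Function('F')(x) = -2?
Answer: Add(-108, Mul(I, Pow(14, Rational(1, 2)))) ≈ Add(-108.00, Mul(3.7417, I))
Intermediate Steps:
Function('D')(A, T) = 3
Function('Z')(m) = Mul(3, m)
Function('h')(c) = Mul(Pow(2, Rational(1, 2)), Pow(c, Rational(1, 2))) (Function('h')(c) = Pow(Add(c, c), Rational(1, 2)) = Pow(Mul(2, c), Rational(1, 2)) = Mul(Pow(2, Rational(1, 2)), Pow(c, Rational(1, 2))))
Add(Add(Function('h')(-7), Mul(Function('F')(3), 12)), Mul(-1, Function('Z')(28))) = Add(Add(Mul(Pow(2, Rational(1, 2)), Pow(-7, Rational(1, 2))), Mul(-2, 12)), Mul(-1, Mul(3, 28))) = Add(Add(Mul(Pow(2, Rational(1, 2)), Mul(I, Pow(7, Rational(1, 2)))), -24), Mul(-1, 84)) = Add(Add(Mul(I, Pow(14, Rational(1, 2))), -24), -84) = Add(Add(-24, Mul(I, Pow(14, Rational(1, 2)))), -84) = Add(-108, Mul(I, Pow(14, Rational(1, 2))))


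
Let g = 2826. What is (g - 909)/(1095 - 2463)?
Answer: -213/152 ≈ -1.4013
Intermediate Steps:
(g - 909)/(1095 - 2463) = (2826 - 909)/(1095 - 2463) = 1917/(-1368) = 1917*(-1/1368) = -213/152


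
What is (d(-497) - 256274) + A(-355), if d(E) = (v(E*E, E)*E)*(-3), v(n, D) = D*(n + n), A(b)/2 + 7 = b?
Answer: -366080933484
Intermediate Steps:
A(b) = -14 + 2*b
v(n, D) = 2*D*n (v(n, D) = D*(2*n) = 2*D*n)
d(E) = -6*E⁴ (d(E) = ((2*E*(E*E))*E)*(-3) = ((2*E*E²)*E)*(-3) = ((2*E³)*E)*(-3) = (2*E⁴)*(-3) = -6*E⁴)
(d(-497) - 256274) + A(-355) = (-6*(-497)⁴ - 256274) + (-14 + 2*(-355)) = (-6*61013446081 - 256274) + (-14 - 710) = (-366080676486 - 256274) - 724 = -366080932760 - 724 = -366080933484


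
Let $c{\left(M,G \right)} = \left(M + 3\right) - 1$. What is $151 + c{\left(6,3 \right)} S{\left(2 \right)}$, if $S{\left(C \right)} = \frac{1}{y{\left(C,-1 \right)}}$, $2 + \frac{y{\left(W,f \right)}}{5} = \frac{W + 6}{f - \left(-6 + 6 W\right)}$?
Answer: $\frac{8277}{55} \approx 150.49$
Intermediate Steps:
$c{\left(M,G \right)} = 2 + M$ ($c{\left(M,G \right)} = \left(3 + M\right) - 1 = 2 + M$)
$y{\left(W,f \right)} = -10 + \frac{5 \left(6 + W\right)}{6 + f - 6 W}$ ($y{\left(W,f \right)} = -10 + 5 \frac{W + 6}{f - \left(-6 + 6 W\right)} = -10 + 5 \frac{6 + W}{f - \left(-6 + 6 W\right)} = -10 + 5 \frac{6 + W}{6 + f - 6 W} = -10 + \frac{5 \left(6 + W\right)}{6 + f - 6 W}$)
$S{\left(C \right)} = \frac{5 - 6 C}{5 \left(-4 + 13 C\right)}$ ($S{\left(C \right)} = \frac{1}{5 \frac{1}{6 - 1 - 6 C} \left(-6 - -2 + 13 C\right)} = \frac{1}{5 \frac{1}{5 - 6 C} \left(-6 + 2 + 13 C\right)} = \frac{1}{5 \frac{1}{5 - 6 C} \left(-4 + 13 C\right)} = \frac{5 - 6 C}{5 \left(-4 + 13 C\right)}$)
$151 + c{\left(6,3 \right)} S{\left(2 \right)} = 151 + \left(2 + 6\right) \frac{5 - 12}{5 \left(-4 + 13 \cdot 2\right)} = 151 + 8 \frac{5 - 12}{5 \left(-4 + 26\right)} = 151 + 8 \cdot \frac{1}{5} \cdot \frac{1}{22} \left(-7\right) = 151 + 8 \left(- \frac{7}{110}\right) = 151 - \frac{28}{55} = \frac{8277}{55}$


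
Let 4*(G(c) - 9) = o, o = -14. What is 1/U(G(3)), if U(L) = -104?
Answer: -1/104 ≈ -0.0096154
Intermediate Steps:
G(c) = 11/2 (G(c) = 9 + (¼)*(-14) = 9 - 7/2 = 11/2)
1/U(G(3)) = 1/(-104) = -1/104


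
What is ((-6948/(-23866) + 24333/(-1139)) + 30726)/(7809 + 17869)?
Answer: 417331765959/349007338786 ≈ 1.1958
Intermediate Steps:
((-6948/(-23866) + 24333/(-1139)) + 30726)/(7809 + 17869) = ((-6948*(-1/23866) + 24333*(-1/1139)) + 30726)/25678 = ((3474/11933 - 24333/1139) + 30726)*(1/25678) = (-286408803/13591687 + 30726)*(1/25678) = (417331765959/13591687)*(1/25678) = 417331765959/349007338786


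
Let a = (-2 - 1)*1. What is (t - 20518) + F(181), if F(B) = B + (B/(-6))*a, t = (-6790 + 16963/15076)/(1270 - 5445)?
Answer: -1274258927873/62942300 ≈ -20245.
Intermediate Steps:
a = -3 (a = -3*1 = -3)
t = 102349077/62942300 (t = (-6790 + 16963*(1/15076))/(-4175) = (-6790 + 16963/15076)*(-1/4175) = -102349077/15076*(-1/4175) = 102349077/62942300 ≈ 1.6261)
F(B) = 3*B/2 (F(B) = B + (B/(-6))*(-3) = B + (B*(-⅙))*(-3) = B - B/6*(-3) = B + B/2 = 3*B/2)
(t - 20518) + F(181) = (102349077/62942300 - 20518) + (3/2)*181 = -1291347762323/62942300 + 543/2 = -1274258927873/62942300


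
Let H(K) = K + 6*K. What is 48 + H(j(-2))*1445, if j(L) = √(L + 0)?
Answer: 48 + 10115*I*√2 ≈ 48.0 + 14305.0*I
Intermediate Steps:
j(L) = √L
H(K) = 7*K
48 + H(j(-2))*1445 = 48 + (7*√(-2))*1445 = 48 + (7*(I*√2))*1445 = 48 + (7*I*√2)*1445 = 48 + 10115*I*√2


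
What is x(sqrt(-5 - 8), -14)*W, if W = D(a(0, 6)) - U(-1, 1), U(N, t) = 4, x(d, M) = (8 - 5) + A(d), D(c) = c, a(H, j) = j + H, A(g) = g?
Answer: 6 + 2*I*sqrt(13) ≈ 6.0 + 7.2111*I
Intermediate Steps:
a(H, j) = H + j
x(d, M) = 3 + d (x(d, M) = (8 - 5) + d = 3 + d)
W = 2 (W = (0 + 6) - 1*4 = 6 - 4 = 2)
x(sqrt(-5 - 8), -14)*W = (3 + sqrt(-5 - 8))*2 = (3 + sqrt(-13))*2 = (3 + I*sqrt(13))*2 = 6 + 2*I*sqrt(13)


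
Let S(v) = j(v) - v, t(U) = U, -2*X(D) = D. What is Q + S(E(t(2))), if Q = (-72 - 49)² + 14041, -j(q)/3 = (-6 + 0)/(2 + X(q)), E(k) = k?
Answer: 28698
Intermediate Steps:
X(D) = -D/2
j(q) = 18/(2 - q/2) (j(q) = -3*(-6 + 0)/(2 - q/2) = -(-18)/(2 - q/2) = 18/(2 - q/2))
Q = 28682 (Q = (-121)² + 14041 = 14641 + 14041 = 28682)
S(v) = -v - 36/(-4 + v) (S(v) = -36/(-4 + v) - v = -v - 36/(-4 + v))
Q + S(E(t(2))) = 28682 + (-36 - 1*2*(-4 + 2))/(-4 + 2) = 28682 + (-36 - 1*2*(-2))/(-2) = 28682 - (-36 + 4)/2 = 28682 - ½*(-32) = 28682 + 16 = 28698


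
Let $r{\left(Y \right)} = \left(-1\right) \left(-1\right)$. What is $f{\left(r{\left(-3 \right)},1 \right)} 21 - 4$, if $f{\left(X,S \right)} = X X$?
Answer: $17$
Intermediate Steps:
$r{\left(Y \right)} = 1$
$f{\left(X,S \right)} = X^{2}$
$f{\left(r{\left(-3 \right)},1 \right)} 21 - 4 = 1^{2} \cdot 21 - 4 = 1 \cdot 21 - 4 = 21 - 4 = 17$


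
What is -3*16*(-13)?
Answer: 624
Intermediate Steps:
-3*16*(-13) = -48*(-13) = 624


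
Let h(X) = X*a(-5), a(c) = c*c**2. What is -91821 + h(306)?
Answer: -130071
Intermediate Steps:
a(c) = c**3
h(X) = -125*X (h(X) = X*(-5)**3 = X*(-125) = -125*X)
-91821 + h(306) = -91821 - 125*306 = -91821 - 38250 = -130071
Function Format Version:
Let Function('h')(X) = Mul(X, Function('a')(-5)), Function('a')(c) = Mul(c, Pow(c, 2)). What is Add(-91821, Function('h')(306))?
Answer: -130071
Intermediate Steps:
Function('a')(c) = Pow(c, 3)
Function('h')(X) = Mul(-125, X) (Function('h')(X) = Mul(X, Pow(-5, 3)) = Mul(X, -125) = Mul(-125, X))
Add(-91821, Function('h')(306)) = Add(-91821, Mul(-125, 306)) = Add(-91821, -38250) = -130071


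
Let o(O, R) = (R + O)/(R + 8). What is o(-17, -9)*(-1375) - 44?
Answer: -35794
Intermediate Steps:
o(O, R) = (O + R)/(8 + R)
o(-17, -9)*(-1375) - 44 = ((-17 - 9)/(8 - 9))*(-1375) - 44 = (-26/(-1))*(-1375) - 44 = -1*(-26)*(-1375) - 44 = 26*(-1375) - 44 = -35750 - 44 = -35794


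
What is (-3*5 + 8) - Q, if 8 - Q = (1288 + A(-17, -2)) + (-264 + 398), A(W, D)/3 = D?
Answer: 1401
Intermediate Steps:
A(W, D) = 3*D
Q = -1408 (Q = 8 - ((1288 + 3*(-2)) + (-264 + 398)) = 8 - ((1288 - 6) + 134) = 8 - (1282 + 134) = 8 - 1*1416 = 8 - 1416 = -1408)
(-3*5 + 8) - Q = (-3*5 + 8) - 1*(-1408) = (-15 + 8) + 1408 = -7 + 1408 = 1401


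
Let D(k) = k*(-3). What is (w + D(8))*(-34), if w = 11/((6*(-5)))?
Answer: 12427/15 ≈ 828.47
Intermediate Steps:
D(k) = -3*k
w = -11/30 (w = 11/(-30) = 11*(-1/30) = -11/30 ≈ -0.36667)
(w + D(8))*(-34) = (-11/30 - 3*8)*(-34) = (-11/30 - 24)*(-34) = -731/30*(-34) = 12427/15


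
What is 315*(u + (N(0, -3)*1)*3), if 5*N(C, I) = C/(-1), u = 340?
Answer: 107100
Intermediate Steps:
N(C, I) = -C/5 (N(C, I) = (C/(-1))/5 = (C*(-1))/5 = (-C)/5 = -C/5)
315*(u + (N(0, -3)*1)*3) = 315*(340 + (-1/5*0*1)*3) = 315*(340 + (0*1)*3) = 315*(340 + 0*3) = 315*(340 + 0) = 315*340 = 107100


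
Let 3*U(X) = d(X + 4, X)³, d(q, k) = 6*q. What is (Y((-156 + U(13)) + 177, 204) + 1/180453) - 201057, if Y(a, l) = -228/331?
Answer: -12009164292704/59729943 ≈ -2.0106e+5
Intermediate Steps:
U(X) = (24 + 6*X)³/3 (U(X) = (6*(X + 4))³/3 = (6*(4 + X))³/3 = (24 + 6*X)³/3)
Y(a, l) = -228/331 (Y(a, l) = -228*1/331 = -228/331)
(Y((-156 + U(13)) + 177, 204) + 1/180453) - 201057 = (-228/331 + 1/180453) - 201057 = -41142953/59729943 - 201057 = -12009164292704/59729943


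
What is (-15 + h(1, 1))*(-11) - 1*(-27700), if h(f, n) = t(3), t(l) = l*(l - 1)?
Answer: 27799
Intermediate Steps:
t(l) = l*(-1 + l)
h(f, n) = 6 (h(f, n) = 3*(-1 + 3) = 3*2 = 6)
(-15 + h(1, 1))*(-11) - 1*(-27700) = (-15 + 6)*(-11) - 1*(-27700) = -9*(-11) + 27700 = 99 + 27700 = 27799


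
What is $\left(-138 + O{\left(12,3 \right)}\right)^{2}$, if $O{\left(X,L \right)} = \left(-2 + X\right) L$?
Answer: $11664$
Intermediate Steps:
$O{\left(X,L \right)} = L \left(-2 + X\right)$
$\left(-138 + O{\left(12,3 \right)}\right)^{2} = \left(-138 + 3 \left(-2 + 12\right)\right)^{2} = \left(-138 + 3 \cdot 10\right)^{2} = \left(-138 + 30\right)^{2} = \left(-108\right)^{2} = 11664$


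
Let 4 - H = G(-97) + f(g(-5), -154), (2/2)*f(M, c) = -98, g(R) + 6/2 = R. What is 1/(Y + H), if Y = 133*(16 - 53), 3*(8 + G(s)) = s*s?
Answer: -3/23842 ≈ -0.00012583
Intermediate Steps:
g(R) = -3 + R
G(s) = -8 + s²/3 (G(s) = -8 + (s*s)/3 = -8 + s²/3)
f(M, c) = -98
Y = -4921 (Y = 133*(-37) = -4921)
H = -9079/3 (H = 4 - ((-8 + (⅓)*(-97)²) - 98) = 4 - ((-8 + (⅓)*9409) - 98) = 4 - ((-8 + 9409/3) - 98) = 4 - (9385/3 - 98) = 4 - 1*9091/3 = 4 - 9091/3 = -9079/3 ≈ -3026.3)
1/(Y + H) = 1/(-4921 - 9079/3) = 1/(-23842/3) = -3/23842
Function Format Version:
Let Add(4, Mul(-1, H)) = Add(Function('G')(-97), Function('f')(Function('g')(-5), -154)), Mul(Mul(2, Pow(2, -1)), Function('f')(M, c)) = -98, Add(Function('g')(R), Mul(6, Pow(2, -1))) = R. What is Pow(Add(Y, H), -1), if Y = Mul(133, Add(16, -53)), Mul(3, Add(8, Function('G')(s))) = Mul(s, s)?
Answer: Rational(-3, 23842) ≈ -0.00012583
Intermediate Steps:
Function('g')(R) = Add(-3, R)
Function('G')(s) = Add(-8, Mul(Rational(1, 3), Pow(s, 2))) (Function('G')(s) = Add(-8, Mul(Rational(1, 3), Mul(s, s))) = Add(-8, Mul(Rational(1, 3), Pow(s, 2))))
Function('f')(M, c) = -98
Y = -4921 (Y = Mul(133, -37) = -4921)
H = Rational(-9079, 3) (H = Add(4, Mul(-1, Add(Add(-8, Mul(Rational(1, 3), Pow(-97, 2))), -98))) = Add(4, Mul(-1, Add(Add(-8, Mul(Rational(1, 3), 9409)), -98))) = Add(4, Mul(-1, Add(Add(-8, Rational(9409, 3)), -98))) = Add(4, Mul(-1, Add(Rational(9385, 3), -98))) = Add(4, Mul(-1, Rational(9091, 3))) = Add(4, Rational(-9091, 3)) = Rational(-9079, 3) ≈ -3026.3)
Pow(Add(Y, H), -1) = Pow(Add(-4921, Rational(-9079, 3)), -1) = Pow(Rational(-23842, 3), -1) = Rational(-3, 23842)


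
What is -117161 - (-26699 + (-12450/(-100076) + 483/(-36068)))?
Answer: -642769121751/7105396 ≈ -90462.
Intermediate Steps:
-117161 - (-26699 + (-12450/(-100076) + 483/(-36068))) = -117161 - (-26699 + (-12450*(-1/100076) + 483*(-1/36068))) = -117161 - (-26699 + (6225/50038 - 483/36068)) = -117161 - (-26699 + 788799/7105396) = -117161 - 1*(-189706179005/7105396) = -117161 + 189706179005/7105396 = -642769121751/7105396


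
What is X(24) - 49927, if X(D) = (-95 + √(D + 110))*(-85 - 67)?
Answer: -35487 - 152*√134 ≈ -37247.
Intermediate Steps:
X(D) = 14440 - 152*√(110 + D) (X(D) = (-95 + √(110 + D))*(-152) = 14440 - 152*√(110 + D))
X(24) - 49927 = (14440 - 152*√(110 + 24)) - 49927 = (14440 - 152*√134) - 49927 = -35487 - 152*√134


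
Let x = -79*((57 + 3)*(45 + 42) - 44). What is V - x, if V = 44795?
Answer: 453699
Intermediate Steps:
x = -408904 (x = -79*(60*87 - 44) = -79*(5220 - 44) = -79*5176 = -408904)
V - x = 44795 - 1*(-408904) = 44795 + 408904 = 453699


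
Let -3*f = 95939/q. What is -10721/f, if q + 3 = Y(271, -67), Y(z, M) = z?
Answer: 8619684/95939 ≈ 89.845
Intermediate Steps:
q = 268 (q = -3 + 271 = 268)
f = -95939/804 (f = -95939/(3*268) = -1/3*95939/268 = -95939/804 ≈ -119.33)
-10721/f = -10721/(-95939/804) = -10721*(-804/95939) = 8619684/95939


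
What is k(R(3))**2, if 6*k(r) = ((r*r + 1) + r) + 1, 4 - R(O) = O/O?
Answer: 49/9 ≈ 5.4444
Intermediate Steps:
R(O) = 3 (R(O) = 4 - O/O = 4 - 1*1 = 4 - 1 = 3)
k(r) = 1/3 + r/6 + r**2/6 (k(r) = (((r*r + 1) + r) + 1)/6 = (((r**2 + 1) + r) + 1)/6 = (((1 + r**2) + r) + 1)/6 = ((1 + r + r**2) + 1)/6 = (2 + r + r**2)/6 = 1/3 + r/6 + r**2/6)
k(R(3))**2 = (1/3 + (1/6)*3 + (1/6)*3**2)**2 = (1/3 + 1/2 + (1/6)*9)**2 = (1/3 + 1/2 + 3/2)**2 = (7/3)**2 = 49/9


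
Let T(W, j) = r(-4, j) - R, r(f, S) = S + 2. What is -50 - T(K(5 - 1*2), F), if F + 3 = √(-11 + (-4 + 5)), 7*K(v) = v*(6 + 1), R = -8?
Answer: -57 - I*√10 ≈ -57.0 - 3.1623*I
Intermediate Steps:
K(v) = v (K(v) = (v*(6 + 1))/7 = (v*7)/7 = (7*v)/7 = v)
F = -3 + I*√10 (F = -3 + √(-11 + (-4 + 5)) = -3 + √(-11 + 1) = -3 + √(-10) = -3 + I*√10 ≈ -3.0 + 3.1623*I)
r(f, S) = 2 + S
T(W, j) = 10 + j (T(W, j) = (2 + j) - 1*(-8) = (2 + j) + 8 = 10 + j)
-50 - T(K(5 - 1*2), F) = -50 - (10 + (-3 + I*√10)) = -50 - (7 + I*√10) = -50 + (-7 - I*√10) = -57 - I*√10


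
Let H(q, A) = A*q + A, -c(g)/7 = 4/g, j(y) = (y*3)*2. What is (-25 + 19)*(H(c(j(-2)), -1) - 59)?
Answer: 374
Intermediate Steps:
j(y) = 6*y (j(y) = (3*y)*2 = 6*y)
c(g) = -28/g
H(q, A) = A + A*q
(-25 + 19)*(H(c(j(-2)), -1) - 59) = (-25 + 19)*(-(1 - 28/(6*(-2))) - 59) = -6*(-(1 - 28/(-12)) - 59) = -6*(-(1 - 28*(-1/12)) - 59) = -6*(-(1 + 7/3) - 59) = -6*(-1*10/3 - 59) = -6*(-10/3 - 59) = -6*(-187/3) = 374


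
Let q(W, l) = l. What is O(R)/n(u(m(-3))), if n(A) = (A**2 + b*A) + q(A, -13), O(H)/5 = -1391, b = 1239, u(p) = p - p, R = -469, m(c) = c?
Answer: 535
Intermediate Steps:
u(p) = 0
O(H) = -6955 (O(H) = 5*(-1391) = -6955)
n(A) = -13 + A**2 + 1239*A (n(A) = (A**2 + 1239*A) - 13 = -13 + A**2 + 1239*A)
O(R)/n(u(m(-3))) = -6955/(-13 + 0**2 + 1239*0) = -6955/(-13 + 0 + 0) = -6955/(-13) = -6955*(-1/13) = 535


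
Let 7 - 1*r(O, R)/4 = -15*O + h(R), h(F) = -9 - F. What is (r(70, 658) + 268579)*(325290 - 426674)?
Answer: -27928757400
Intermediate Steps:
r(O, R) = 64 + 4*R + 60*O (r(O, R) = 28 - 4*(-15*O + (-9 - R)) = 28 - 4*(-9 - R - 15*O) = 28 + (36 + 4*R + 60*O) = 64 + 4*R + 60*O)
(r(70, 658) + 268579)*(325290 - 426674) = ((64 + 4*658 + 60*70) + 268579)*(325290 - 426674) = ((64 + 2632 + 4200) + 268579)*(-101384) = (6896 + 268579)*(-101384) = 275475*(-101384) = -27928757400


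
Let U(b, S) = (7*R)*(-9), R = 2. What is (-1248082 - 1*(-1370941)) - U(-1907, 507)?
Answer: 122985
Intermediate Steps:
U(b, S) = -126 (U(b, S) = (7*2)*(-9) = 14*(-9) = -126)
(-1248082 - 1*(-1370941)) - U(-1907, 507) = (-1248082 - 1*(-1370941)) - 1*(-126) = (-1248082 + 1370941) + 126 = 122859 + 126 = 122985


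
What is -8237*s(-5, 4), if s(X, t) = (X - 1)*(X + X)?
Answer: -494220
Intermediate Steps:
s(X, t) = 2*X*(-1 + X) (s(X, t) = (-1 + X)*(2*X) = 2*X*(-1 + X))
-8237*s(-5, 4) = -16474*(-5)*(-1 - 5) = -16474*(-5)*(-6) = -8237*60 = -494220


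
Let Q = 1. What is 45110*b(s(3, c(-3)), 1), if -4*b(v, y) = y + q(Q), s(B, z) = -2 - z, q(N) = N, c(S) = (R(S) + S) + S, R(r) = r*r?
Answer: -22555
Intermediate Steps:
R(r) = r²
c(S) = S² + 2*S (c(S) = (S² + S) + S = (S + S²) + S = S² + 2*S)
b(v, y) = -¼ - y/4 (b(v, y) = -(y + 1)/4 = -(1 + y)/4 = -¼ - y/4)
45110*b(s(3, c(-3)), 1) = 45110*(-¼ - ¼*1) = 45110*(-¼ - ¼) = 45110*(-½) = -22555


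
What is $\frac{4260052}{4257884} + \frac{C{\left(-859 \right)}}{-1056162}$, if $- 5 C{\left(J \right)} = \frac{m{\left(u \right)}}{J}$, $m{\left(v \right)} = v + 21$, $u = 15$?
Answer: $\frac{805188124805719}{804778359699515} \approx 1.0005$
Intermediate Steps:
$m{\left(v \right)} = 21 + v$
$C{\left(J \right)} = - \frac{36}{5 J}$ ($C{\left(J \right)} = - \frac{\left(21 + 15\right) \frac{1}{J}}{5} = - \frac{36 \frac{1}{J}}{5} = - \frac{36}{5 J}$)
$\frac{4260052}{4257884} + \frac{C{\left(-859 \right)}}{-1056162} = \frac{4260052}{4257884} + \frac{\left(- \frac{36}{5}\right) \frac{1}{-859}}{-1056162} = 4260052 \cdot \frac{1}{4257884} + \left(- \frac{36}{5}\right) \left(- \frac{1}{859}\right) \left(- \frac{1}{1056162}\right) = \frac{1065013}{1064471} + \frac{36}{4295} \left(- \frac{1}{1056162}\right) = \frac{1065013}{1064471} - \frac{6}{756035965} = \frac{805188124805719}{804778359699515}$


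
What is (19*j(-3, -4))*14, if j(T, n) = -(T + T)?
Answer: 1596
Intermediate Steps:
j(T, n) = -2*T
(19*j(-3, -4))*14 = (19*(-2*(-3)))*14 = (19*6)*14 = 114*14 = 1596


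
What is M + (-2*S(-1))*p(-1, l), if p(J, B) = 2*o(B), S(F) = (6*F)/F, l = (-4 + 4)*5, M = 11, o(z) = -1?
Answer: 35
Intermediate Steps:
l = 0 (l = 0*5 = 0)
S(F) = 6
p(J, B) = -2 (p(J, B) = 2*(-1) = -2)
M + (-2*S(-1))*p(-1, l) = 11 - 2*6*(-2) = 11 - 12*(-2) = 11 + 24 = 35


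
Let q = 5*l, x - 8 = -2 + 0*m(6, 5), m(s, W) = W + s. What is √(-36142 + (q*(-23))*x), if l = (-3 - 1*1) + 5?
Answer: 4*I*√2302 ≈ 191.92*I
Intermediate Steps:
l = 1 (l = (-3 - 1) + 5 = -4 + 5 = 1)
x = 6 (x = 8 + (-2 + 0*(5 + 6)) = 8 + (-2 + 0*11) = 8 + (-2 + 0) = 8 - 2 = 6)
q = 5 (q = 5*1 = 5)
√(-36142 + (q*(-23))*x) = √(-36142 + (5*(-23))*6) = √(-36142 - 115*6) = √(-36142 - 690) = √(-36832) = 4*I*√2302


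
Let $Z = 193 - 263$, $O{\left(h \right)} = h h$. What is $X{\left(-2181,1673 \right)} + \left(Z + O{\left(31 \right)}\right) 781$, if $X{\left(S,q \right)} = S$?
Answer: $693690$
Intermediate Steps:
$O{\left(h \right)} = h^{2}$
$Z = -70$
$X{\left(-2181,1673 \right)} + \left(Z + O{\left(31 \right)}\right) 781 = -2181 + \left(-70 + 31^{2}\right) 781 = -2181 + \left(-70 + 961\right) 781 = -2181 + 891 \cdot 781 = -2181 + 695871 = 693690$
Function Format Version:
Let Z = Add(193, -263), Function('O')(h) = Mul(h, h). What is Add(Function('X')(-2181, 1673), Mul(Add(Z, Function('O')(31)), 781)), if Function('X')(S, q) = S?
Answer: 693690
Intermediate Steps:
Function('O')(h) = Pow(h, 2)
Z = -70
Add(Function('X')(-2181, 1673), Mul(Add(Z, Function('O')(31)), 781)) = Add(-2181, Mul(Add(-70, Pow(31, 2)), 781)) = Add(-2181, Mul(Add(-70, 961), 781)) = Add(-2181, Mul(891, 781)) = Add(-2181, 695871) = 693690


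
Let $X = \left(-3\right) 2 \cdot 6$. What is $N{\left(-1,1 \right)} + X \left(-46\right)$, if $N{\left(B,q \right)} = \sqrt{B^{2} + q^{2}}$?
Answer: $1656 + \sqrt{2} \approx 1657.4$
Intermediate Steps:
$X = -36$ ($X = \left(-6\right) 6 = -36$)
$N{\left(-1,1 \right)} + X \left(-46\right) = \sqrt{\left(-1\right)^{2} + 1^{2}} - -1656 = \sqrt{1 + 1} + 1656 = \sqrt{2} + 1656 = 1656 + \sqrt{2}$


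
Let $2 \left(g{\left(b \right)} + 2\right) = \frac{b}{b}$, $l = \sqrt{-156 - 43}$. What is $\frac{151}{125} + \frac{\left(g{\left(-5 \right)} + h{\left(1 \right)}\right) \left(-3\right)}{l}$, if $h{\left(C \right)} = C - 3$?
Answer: $\frac{151}{125} - \frac{21 i \sqrt{199}}{398} \approx 1.208 - 0.74433 i$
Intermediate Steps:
$h{\left(C \right)} = -3 + C$
$l = i \sqrt{199}$ ($l = \sqrt{-199} = i \sqrt{199} \approx 14.107 i$)
$g{\left(b \right)} = - \frac{3}{2}$ ($g{\left(b \right)} = -2 + \frac{b \frac{1}{b}}{2} = -2 + \frac{1}{2} \cdot 1 = -2 + \frac{1}{2} = - \frac{3}{2}$)
$\frac{151}{125} + \frac{\left(g{\left(-5 \right)} + h{\left(1 \right)}\right) \left(-3\right)}{l} = \frac{151}{125} + \frac{\left(- \frac{3}{2} + \left(-3 + 1\right)\right) \left(-3\right)}{i \sqrt{199}} = 151 \cdot \frac{1}{125} + \left(- \frac{3}{2} - 2\right) \left(-3\right) \left(- \frac{i \sqrt{199}}{199}\right) = \frac{151}{125} + \left(- \frac{7}{2}\right) \left(-3\right) \left(- \frac{i \sqrt{199}}{199}\right) = \frac{151}{125} + \frac{21 \left(- \frac{i \sqrt{199}}{199}\right)}{2} = \frac{151}{125} - \frac{21 i \sqrt{199}}{398}$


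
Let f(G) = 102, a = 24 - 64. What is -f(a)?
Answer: -102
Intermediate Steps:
a = -40
-f(a) = -1*102 = -102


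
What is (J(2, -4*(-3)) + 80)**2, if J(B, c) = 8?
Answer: 7744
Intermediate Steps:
(J(2, -4*(-3)) + 80)**2 = (8 + 80)**2 = 88**2 = 7744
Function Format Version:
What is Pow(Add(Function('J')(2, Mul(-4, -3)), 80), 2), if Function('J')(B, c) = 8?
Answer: 7744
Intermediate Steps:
Pow(Add(Function('J')(2, Mul(-4, -3)), 80), 2) = Pow(Add(8, 80), 2) = Pow(88, 2) = 7744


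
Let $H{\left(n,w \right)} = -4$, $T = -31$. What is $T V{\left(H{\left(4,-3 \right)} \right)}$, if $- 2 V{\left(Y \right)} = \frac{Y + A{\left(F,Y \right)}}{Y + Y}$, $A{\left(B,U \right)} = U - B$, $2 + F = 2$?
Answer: $\frac{31}{2} \approx 15.5$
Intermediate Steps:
$F = 0$ ($F = -2 + 2 = 0$)
$V{\left(Y \right)} = - \frac{1}{2}$ ($V{\left(Y \right)} = - \frac{\left(Y + \left(Y - 0\right)\right) \frac{1}{Y + Y}}{2} = - \frac{\left(Y + \left(Y + 0\right)\right) \frac{1}{2 Y}}{2} = - \frac{\left(Y + Y\right) \frac{1}{2 Y}}{2} = - \frac{2 Y \frac{1}{2 Y}}{2} = \left(- \frac{1}{2}\right) 1 = - \frac{1}{2}$)
$T V{\left(H{\left(4,-3 \right)} \right)} = \left(-31\right) \left(- \frac{1}{2}\right) = \frac{31}{2}$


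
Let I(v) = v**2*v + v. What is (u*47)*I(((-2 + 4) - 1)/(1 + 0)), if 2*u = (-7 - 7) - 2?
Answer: -752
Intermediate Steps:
I(v) = v + v**3 (I(v) = v**3 + v = v + v**3)
u = -8 (u = ((-7 - 7) - 2)/2 = (-14 - 2)/2 = (1/2)*(-16) = -8)
(u*47)*I(((-2 + 4) - 1)/(1 + 0)) = (-8*47)*(((-2 + 4) - 1)/(1 + 0) + (((-2 + 4) - 1)/(1 + 0))**3) = -376*((2 - 1)/1 + ((2 - 1)/1)**3) = -376*(1*1 + (1*1)**3) = -376*(1 + 1**3) = -376*(1 + 1) = -376*2 = -752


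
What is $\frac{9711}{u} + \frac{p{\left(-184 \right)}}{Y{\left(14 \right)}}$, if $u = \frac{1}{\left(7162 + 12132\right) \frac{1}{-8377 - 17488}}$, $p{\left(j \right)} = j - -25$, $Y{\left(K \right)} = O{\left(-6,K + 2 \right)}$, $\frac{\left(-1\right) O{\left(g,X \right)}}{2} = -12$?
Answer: $- \frac{1500283117}{206920} \approx -7250.5$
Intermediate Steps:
$O{\left(g,X \right)} = 24$ ($O{\left(g,X \right)} = \left(-2\right) \left(-12\right) = 24$)
$Y{\left(K \right)} = 24$
$p{\left(j \right)} = 25 + j$ ($p{\left(j \right)} = j + 25 = 25 + j$)
$u = - \frac{25865}{19294}$ ($u = \frac{1}{19294 \frac{1}{-25865}} = \frac{1}{19294 \left(- \frac{1}{25865}\right)} = \frac{1}{- \frac{19294}{25865}} = - \frac{25865}{19294} \approx -1.3406$)
$\frac{9711}{u} + \frac{p{\left(-184 \right)}}{Y{\left(14 \right)}} = \frac{9711}{- \frac{25865}{19294}} + \frac{25 - 184}{24} = 9711 \left(- \frac{19294}{25865}\right) - \frac{53}{8} = - \frac{187364034}{25865} - \frac{53}{8} = - \frac{1500283117}{206920}$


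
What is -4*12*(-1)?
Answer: 48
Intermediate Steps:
-4*12*(-1) = -48*(-1) = 48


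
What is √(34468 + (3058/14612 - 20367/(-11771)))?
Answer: √254933305383757711854/85998926 ≈ 185.66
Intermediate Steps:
√(34468 + (3058/14612 - 20367/(-11771))) = √(34468 + (3058*(1/14612) - 20367*(-1/11771))) = √(34468 + (1529/7306 + 20367/11771)) = √(34468 + 166799161/85998926) = √(2964377780529/85998926) = √254933305383757711854/85998926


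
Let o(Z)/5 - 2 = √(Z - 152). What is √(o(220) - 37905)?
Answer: √(-37895 + 10*√17) ≈ 194.56*I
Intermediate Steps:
o(Z) = 10 + 5*√(-152 + Z) (o(Z) = 10 + 5*√(Z - 152) = 10 + 5*√(-152 + Z))
√(o(220) - 37905) = √((10 + 5*√(-152 + 220)) - 37905) = √((10 + 5*√68) - 37905) = √((10 + 5*(2*√17)) - 37905) = √((10 + 10*√17) - 37905) = √(-37895 + 10*√17)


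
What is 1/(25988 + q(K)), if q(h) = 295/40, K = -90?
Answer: 8/207963 ≈ 3.8468e-5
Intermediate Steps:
q(h) = 59/8 (q(h) = 295*(1/40) = 59/8)
1/(25988 + q(K)) = 1/(25988 + 59/8) = 1/(207963/8) = 8/207963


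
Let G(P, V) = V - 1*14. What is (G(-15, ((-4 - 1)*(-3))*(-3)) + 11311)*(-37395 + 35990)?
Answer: -15809060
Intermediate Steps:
G(P, V) = -14 + V (G(P, V) = V - 14 = -14 + V)
(G(-15, ((-4 - 1)*(-3))*(-3)) + 11311)*(-37395 + 35990) = ((-14 + ((-4 - 1)*(-3))*(-3)) + 11311)*(-37395 + 35990) = ((-14 - 5*(-3)*(-3)) + 11311)*(-1405) = ((-14 + 15*(-3)) + 11311)*(-1405) = ((-14 - 45) + 11311)*(-1405) = (-59 + 11311)*(-1405) = 11252*(-1405) = -15809060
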